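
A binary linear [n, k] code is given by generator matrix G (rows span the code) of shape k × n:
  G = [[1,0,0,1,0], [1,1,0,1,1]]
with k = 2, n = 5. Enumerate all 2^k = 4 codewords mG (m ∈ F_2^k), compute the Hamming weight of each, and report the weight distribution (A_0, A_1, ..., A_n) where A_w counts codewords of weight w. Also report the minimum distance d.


Weight distribution: A_0 = 1, A_2 = 2, A_4 = 1. Minimum distance d = 2.

Enumerate all 2^2 = 4 messages m ∈ F_2^2.
For each, compute codeword c = mG in F_2^5, then tally its weight.
  m = 00 → c = 00000, weight = 0.
  m = 10 → c = 10010, weight = 2.
  m = 01 → c = 11011, weight = 4.
  m = 11 → c = 01001, weight = 2.
Tally weights:
  weight 0: 1 codewords.
  weight 2: 2 codewords.
  weight 4: 1 codewords.
Minimum distance d = smallest w > 0 with A_w > 0 = 2.
Sanity: Σ A_w = 4 = 2^2 = 4 ✓.


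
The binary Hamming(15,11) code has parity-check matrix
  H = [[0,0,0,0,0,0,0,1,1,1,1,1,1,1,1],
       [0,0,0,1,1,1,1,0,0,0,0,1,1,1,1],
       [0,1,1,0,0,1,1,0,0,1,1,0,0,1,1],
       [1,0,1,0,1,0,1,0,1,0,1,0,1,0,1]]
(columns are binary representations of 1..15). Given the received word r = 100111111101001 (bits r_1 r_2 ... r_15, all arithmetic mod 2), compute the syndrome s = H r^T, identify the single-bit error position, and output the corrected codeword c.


s = (1, 0, 0, 1)^T, error position = 9, corrected codeword c = 100111110101001

Compute s = H r^T mod 2 one row at a time:
  s_1 = 1 + 1 + 1 + 0 + 1 + 0 + 0 + 1 = 5 ≡ 1 (mod 2).
  s_2 = 1 + 1 + 1 + 1 + 1 + 0 + 0 + 1 = 6 ≡ 0 (mod 2).
  s_3 = 0 + 0 + 1 + 1 + 1 + 0 + 0 + 1 = 4 ≡ 0 (mod 2).
  s_4 = 1 + 0 + 1 + 1 + 1 + 0 + 0 + 1 = 5 ≡ 1 (mod 2).
s = (1, 0, 0, 1)^T — this equals column 9 of H (binary 1001), so error is at position 9.
Correct: flip bit 9 of r = 100111111101001 to get c = 100111110101001.


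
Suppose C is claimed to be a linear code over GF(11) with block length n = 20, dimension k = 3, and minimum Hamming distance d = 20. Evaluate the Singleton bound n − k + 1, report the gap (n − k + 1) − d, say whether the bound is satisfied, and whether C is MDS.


Singleton RHS = n − k + 1 = 18, slack = -2, bound violated (no such code; not MDS).

Singleton bound: d ≤ n − k + 1.
Here n = 20, k = 3, so n − k + 1 = 18.
Given d = 20, check d ≤ 18: NO.
Slack = (n − k + 1) − d = -2.
The slack is negative: d = 20 exceeds n − k + 1 = 18 by 2, so the Singleton bound is violated and no linear [20, 3, 20]_11 code can exist. In particular it is not MDS (MDS requires d = n − k + 1 exactly).
Description: the claimed parameters are [20, 3, 20]_11; such a code would be impossible (violates the Singleton bound).


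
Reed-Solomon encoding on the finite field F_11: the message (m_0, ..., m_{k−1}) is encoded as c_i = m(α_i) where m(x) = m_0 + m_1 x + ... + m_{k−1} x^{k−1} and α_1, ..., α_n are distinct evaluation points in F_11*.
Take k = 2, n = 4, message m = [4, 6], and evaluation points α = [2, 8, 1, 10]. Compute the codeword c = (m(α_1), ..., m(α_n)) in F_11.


c = [5, 8, 10, 9]

Message polynomial: m(x) = 4 + 6·x (mod 11).
For each evaluation point α_i, compute m(α_i) mod 11:
  α_1 = 2: Horner steps 6 → 5, so m(2) = 5.
  α_2 = 8: Horner steps 6 → 8, so m(8) = 8.
  α_3 = 1: Horner steps 6 → 10, so m(1) = 10.
  α_4 = 10: Horner steps 6 → 9, so m(10) = 9.
Codeword c = [5, 8, 10, 9] ∈ F_11^4.


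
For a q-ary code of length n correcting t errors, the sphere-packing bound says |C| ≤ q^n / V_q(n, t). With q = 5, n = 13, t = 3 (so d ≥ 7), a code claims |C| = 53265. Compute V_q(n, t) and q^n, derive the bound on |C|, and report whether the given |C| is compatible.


V_q(n, t) = 19605, q^n = 1220703125, Hamming bound = 62264, |C| = 53265 ≤ bound (satisfied).

Step 1: Compute V_q(n, t) = Σ_{j=0}^3 C(n, j) (q−1)^j.
  j = 0: C(13,0)·(4)^0 = 1·1 = 1.
  j = 1: C(13,1)·(4)^1 = 13·4 = 52.
  j = 2: C(13,2)·(4)^2 = 78·16 = 1248.
  j = 3: C(13,3)·(4)^3 = 286·64 = 18304.
  V_q(n, t) = 1 + 52 + 1248 + 18304 = 19605.
Step 2: q^n = 5^13 = 1220703125.
Step 3: Hamming bound ⌊q^n / V_q(n,t)⌋ = ⌊1220703125/19605⌋ = 62264.
Step 4: Compare |C| = 53265 to 62264: satisfied.
The claimed |C| lies below the Hamming bound.


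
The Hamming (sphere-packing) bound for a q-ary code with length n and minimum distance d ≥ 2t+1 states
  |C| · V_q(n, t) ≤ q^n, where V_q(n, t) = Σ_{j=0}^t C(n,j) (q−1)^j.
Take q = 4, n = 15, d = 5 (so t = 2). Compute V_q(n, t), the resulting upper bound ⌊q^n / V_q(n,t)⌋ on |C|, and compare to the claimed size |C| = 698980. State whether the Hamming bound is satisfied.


V_q(n, t) = 991, q^n = 1073741824, Hamming bound = 1083493, |C| = 698980 ≤ bound (satisfied).

Step 1: Compute V_q(n, t) = Σ_{j=0}^2 C(n, j) (q−1)^j.
  j = 0: C(15,0)·(3)^0 = 1·1 = 1.
  j = 1: C(15,1)·(3)^1 = 15·3 = 45.
  j = 2: C(15,2)·(3)^2 = 105·9 = 945.
  V_q(n, t) = 1 + 45 + 945 = 991.
Step 2: q^n = 4^15 = 1073741824.
Step 3: Hamming bound ⌊q^n / V_q(n,t)⌋ = ⌊1073741824/991⌋ = 1083493.
Step 4: Compare |C| = 698980 to 1083493: satisfied.
The claimed |C| lies below the Hamming bound.


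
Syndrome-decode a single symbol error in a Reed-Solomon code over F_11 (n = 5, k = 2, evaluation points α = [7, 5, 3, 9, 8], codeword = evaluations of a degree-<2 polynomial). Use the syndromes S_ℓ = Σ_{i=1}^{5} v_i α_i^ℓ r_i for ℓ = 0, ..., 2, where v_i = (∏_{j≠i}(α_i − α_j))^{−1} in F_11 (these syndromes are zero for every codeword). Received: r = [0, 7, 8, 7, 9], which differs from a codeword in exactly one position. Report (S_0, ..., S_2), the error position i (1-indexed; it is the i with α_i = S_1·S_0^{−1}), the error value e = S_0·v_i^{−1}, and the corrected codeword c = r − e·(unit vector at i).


S = (2, 10, 6), error at position 2, error magnitude e = 3, c = [0, 4, 8, 7, 9].

Step 1: column multipliers v_i = (∏_{j≠i}(α_i − α_j))^{−1} mod 11.
  i = 1 (α = 7): (7−5)(7−3)(7−9)(7−8) = 2·4·(−2)·(−1) = 16 ≡ 5, so v_1 = 5^{−1} = 9 (mod 11).
  i = 2 (α = 5): (5−7)(5−3)(5−9)(5−8) = (−2)·2·(−4)·(−3) = −48 ≡ 7, so v_2 = 7^{−1} = 8 (mod 11).
  i = 3 (α = 3): (3−7)(3−5)(3−9)(3−8) = (−4)·(−2)·(−6)·(−5) = 240 ≡ 9, so v_3 = 9^{−1} = 5 (mod 11).
  i = 4 (α = 9): (9−7)(9−5)(9−3)(9−8) = 2·4·6·1 = 48 ≡ 4, so v_4 = 4^{−1} = 3 (mod 11).
  i = 5 (α = 8): (8−7)(8−5)(8−3)(8−9) = 1·3·5·(−1) = −15 ≡ 7, so v_5 = 7^{−1} = 8 (mod 11).
  v = [9, 8, 5, 3, 8].
Step 2: syndromes of r = [0, 7, 8, 7, 9] (all sums mod 11).
  S_0 = Σ v_i r_i = 9·0 + 8·7 + 5·8 + 3·7 + 8·9 = 189 ≡ 2.
  S_1 = Σ v_i α_i r_i = 9·7·0 + 8·5·7 + 5·3·8 + 3·9·7 + 8·8·9 = 1165 ≡ 10.
  α_i^2 mod 11 = [5, 3, 9, 4, 9].
  S_2 = Σ v_i α_i^2 r_i = 9·5·0 + 8·3·7 + 5·9·8 + 3·4·7 + 8·9·9 = 1260 ≡ 6.
  S = (2, 10, 6) ≠ 0, so r is not a codeword (an error is present).
Step 3: locate the error. For a single error e at position i, S_ℓ = v_i·e·α_i^ℓ, so α_err = S_1/S_0.
  S_0^{−1} = 2^{−1} = 6 (mod 11), so α_err = 10·6 = 60 ≡ 5 = α_2. Error position i = 2.
  Consistency check: S_2/S_1 = 6·10 = 60 ≡ 5 = α_err ✓ (single-error assumption holds).
Step 4: error magnitude e = S_0/v_2 = S_0·∏_{j≠2}(α_2 − α_j) = 2·7 = 14 ≡ 3 (mod 11).
Step 5: correct position 2: c_2 = r_2 − e = 7 − 3 ≡ 4 (mod 11). Hence c = [0, 4, 8, 7, 9].
  Check: interpolating c through the α_i gives m(x) = 3 + 9·x (degree < 2) with m(α_i) = c_i for every i, so c is indeed a codeword.


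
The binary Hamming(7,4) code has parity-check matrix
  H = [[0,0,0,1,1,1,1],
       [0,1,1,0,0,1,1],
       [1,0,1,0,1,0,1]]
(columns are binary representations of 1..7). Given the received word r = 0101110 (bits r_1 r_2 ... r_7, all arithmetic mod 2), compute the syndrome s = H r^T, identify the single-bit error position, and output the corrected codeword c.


s = (1, 0, 1)^T, error position = 5, corrected codeword c = 0101010

Compute s = H r^T mod 2 one row at a time:
  s_1 = 1 + 1 + 1 + 0 = 3 ≡ 1 (mod 2).
  s_2 = 1 + 0 + 1 + 0 = 2 ≡ 0 (mod 2).
  s_3 = 0 + 0 + 1 + 0 = 1 ≡ 1 (mod 2).
s = (1, 0, 1)^T — this equals column 5 of H (binary 101), so error is at position 5.
Correct: flip bit 5 of r = 0101110 to get c = 0101010.


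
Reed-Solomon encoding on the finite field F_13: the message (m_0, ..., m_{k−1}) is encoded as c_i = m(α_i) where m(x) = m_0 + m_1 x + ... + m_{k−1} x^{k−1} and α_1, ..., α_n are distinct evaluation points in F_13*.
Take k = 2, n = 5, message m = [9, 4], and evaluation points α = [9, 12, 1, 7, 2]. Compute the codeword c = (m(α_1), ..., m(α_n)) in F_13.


c = [6, 5, 0, 11, 4]

Message polynomial: m(x) = 9 + 4·x (mod 13).
For each evaluation point α_i, compute m(α_i) mod 13:
  α_1 = 9: Horner steps 4 → 6, so m(9) = 6.
  α_2 = 12: Horner steps 4 → 5, so m(12) = 5.
  α_3 = 1: Horner steps 4 → 0, so m(1) = 0.
  α_4 = 7: Horner steps 4 → 11, so m(7) = 11.
  α_5 = 2: Horner steps 4 → 4, so m(2) = 4.
Codeword c = [6, 5, 0, 11, 4] ∈ F_13^5.


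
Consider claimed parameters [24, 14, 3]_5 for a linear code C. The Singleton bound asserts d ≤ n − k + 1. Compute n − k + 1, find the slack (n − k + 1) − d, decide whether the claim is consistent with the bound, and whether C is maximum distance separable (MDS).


Singleton RHS = n − k + 1 = 11, slack = 8, bound satisfied, not MDS.

Singleton bound: d ≤ n − k + 1.
Here n = 24, k = 14, so n − k + 1 = 11.
Given d = 3, check d ≤ 11: YES.
Slack = (n − k + 1) − d = 8.
The code is NOT MDS (slack = 8 > 0).
Description: the claimed parameters are [24, 14, 3]_5; such a code would be non-MDS.


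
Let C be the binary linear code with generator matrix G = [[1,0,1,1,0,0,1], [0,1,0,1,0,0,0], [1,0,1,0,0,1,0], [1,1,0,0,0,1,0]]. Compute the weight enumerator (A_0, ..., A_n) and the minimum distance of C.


Weight distribution: A_0 = 1, A_2 = 4, A_3 = 6, A_4 = 3, A_5 = 2. Minimum distance d = 2.

Enumerate all 2^4 = 16 messages m ∈ F_2^4.
For each, compute codeword c = mG in F_2^7, then tally its weight.
  m = 0000 → c = 0000000, weight = 0.
  m = 1000 → c = 1011001, weight = 4.
  m = 0100 → c = 0101000, weight = 2.
  m = 1100 → c = 1110001, weight = 4.
  m = 0010 → c = 1010010, weight = 3.
  m = 1010 → c = 0001011, weight = 3.
  m = 0110 → c = 1111010, weight = 5.
  m = 1110 → c = 0100011, weight = 3.
  m = 0001 → c = 1100010, weight = 3.
  m = 1001 → c = 0111011, weight = 5.
  m = 0101 → c = 1001010, weight = 3.
  m = 1101 → c = 0010011, weight = 3.
  m = 0011 → c = 0110000, weight = 2.
  m = 1011 → c = 1101001, weight = 4.
  m = 0111 → c = 0011000, weight = 2.
  m = 1111 → c = 1000001, weight = 2.
Tally weights:
  weight 0: 1 codewords.
  weight 2: 4 codewords.
  weight 3: 6 codewords.
  weight 4: 3 codewords.
  weight 5: 2 codewords.
Minimum distance d = smallest w > 0 with A_w > 0 = 2.
Sanity: Σ A_w = 16 = 2^4 = 16 ✓.


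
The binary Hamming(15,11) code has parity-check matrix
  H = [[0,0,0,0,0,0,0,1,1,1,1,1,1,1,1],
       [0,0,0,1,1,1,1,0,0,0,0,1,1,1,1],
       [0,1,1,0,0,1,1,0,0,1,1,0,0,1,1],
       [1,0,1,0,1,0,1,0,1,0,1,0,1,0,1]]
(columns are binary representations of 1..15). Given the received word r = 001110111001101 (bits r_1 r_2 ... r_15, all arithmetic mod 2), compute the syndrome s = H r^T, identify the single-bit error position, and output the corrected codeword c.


s = (1, 0, 1, 0)^T, error position = 10, corrected codeword c = 001110111101101

Compute s = H r^T mod 2 one row at a time:
  s_1 = 1 + 1 + 0 + 0 + 1 + 1 + 0 + 1 = 5 ≡ 1 (mod 2).
  s_2 = 1 + 1 + 0 + 1 + 1 + 1 + 0 + 1 = 6 ≡ 0 (mod 2).
  s_3 = 0 + 1 + 0 + 1 + 0 + 0 + 0 + 1 = 3 ≡ 1 (mod 2).
  s_4 = 0 + 1 + 1 + 1 + 1 + 0 + 1 + 1 = 6 ≡ 0 (mod 2).
s = (1, 0, 1, 0)^T — this equals column 10 of H (binary 1010), so error is at position 10.
Correct: flip bit 10 of r = 001110111001101 to get c = 001110111101101.


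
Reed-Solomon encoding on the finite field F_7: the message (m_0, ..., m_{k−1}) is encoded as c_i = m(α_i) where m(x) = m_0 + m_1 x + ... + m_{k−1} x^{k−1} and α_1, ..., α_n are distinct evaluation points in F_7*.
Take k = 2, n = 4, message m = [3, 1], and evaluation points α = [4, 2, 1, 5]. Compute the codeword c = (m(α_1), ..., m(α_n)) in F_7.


c = [0, 5, 4, 1]

Message polynomial: m(x) = 3 + 1·x (mod 7).
For each evaluation point α_i, compute m(α_i) mod 7:
  α_1 = 4: Horner steps 1 → 0, so m(4) = 0.
  α_2 = 2: Horner steps 1 → 5, so m(2) = 5.
  α_3 = 1: Horner steps 1 → 4, so m(1) = 4.
  α_4 = 5: Horner steps 1 → 1, so m(5) = 1.
Codeword c = [0, 5, 4, 1] ∈ F_7^4.


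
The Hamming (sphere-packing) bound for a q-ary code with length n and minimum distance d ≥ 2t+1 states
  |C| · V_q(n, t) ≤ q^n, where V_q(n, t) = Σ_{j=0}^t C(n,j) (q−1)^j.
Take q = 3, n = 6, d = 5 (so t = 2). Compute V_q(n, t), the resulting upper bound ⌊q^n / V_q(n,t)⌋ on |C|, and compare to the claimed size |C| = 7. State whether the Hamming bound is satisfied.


V_q(n, t) = 73, q^n = 729, Hamming bound = 9, |C| = 7 ≤ bound (satisfied).

Step 1: Compute V_q(n, t) = Σ_{j=0}^2 C(n, j) (q−1)^j.
  j = 0: C(6,0)·(2)^0 = 1·1 = 1.
  j = 1: C(6,1)·(2)^1 = 6·2 = 12.
  j = 2: C(6,2)·(2)^2 = 15·4 = 60.
  V_q(n, t) = 1 + 12 + 60 = 73.
Step 2: q^n = 3^6 = 729.
Step 3: Hamming bound ⌊q^n / V_q(n,t)⌋ = ⌊729/73⌋ = 9.
Step 4: Compare |C| = 7 to 9: satisfied.
The claimed |C| lies below the Hamming bound.


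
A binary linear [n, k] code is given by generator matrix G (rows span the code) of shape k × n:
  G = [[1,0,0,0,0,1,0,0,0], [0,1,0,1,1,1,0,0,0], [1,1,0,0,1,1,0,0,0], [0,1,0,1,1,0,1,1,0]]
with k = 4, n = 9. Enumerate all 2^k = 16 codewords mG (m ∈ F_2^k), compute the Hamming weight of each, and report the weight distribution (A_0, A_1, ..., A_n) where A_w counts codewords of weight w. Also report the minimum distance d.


Weight distribution: A_0 = 1, A_2 = 4, A_3 = 3, A_4 = 3, A_5 = 4, A_7 = 1. Minimum distance d = 2.

Enumerate all 2^4 = 16 messages m ∈ F_2^4.
For each, compute codeword c = mG in F_2^9, then tally its weight.
  m = 0000 → c = 000000000, weight = 0.
  m = 1000 → c = 100001000, weight = 2.
  m = 0100 → c = 010111000, weight = 4.
  m = 1100 → c = 110110000, weight = 4.
  m = 0010 → c = 110011000, weight = 4.
  m = 1010 → c = 010010000, weight = 2.
  m = 0110 → c = 100100000, weight = 2.
  m = 1110 → c = 000101000, weight = 2.
  m = 0001 → c = 010110110, weight = 5.
  m = 1001 → c = 110111110, weight = 7.
  m = 0101 → c = 000001110, weight = 3.
  m = 1101 → c = 100000110, weight = 3.
  m = 0011 → c = 100101110, weight = 5.
  m = 1011 → c = 000100110, weight = 3.
  m = 0111 → c = 110010110, weight = 5.
  m = 1111 → c = 010011110, weight = 5.
Tally weights:
  weight 0: 1 codewords.
  weight 2: 4 codewords.
  weight 3: 3 codewords.
  weight 4: 3 codewords.
  weight 5: 4 codewords.
  weight 7: 1 codewords.
Minimum distance d = smallest w > 0 with A_w > 0 = 2.
Sanity: Σ A_w = 16 = 2^4 = 16 ✓.


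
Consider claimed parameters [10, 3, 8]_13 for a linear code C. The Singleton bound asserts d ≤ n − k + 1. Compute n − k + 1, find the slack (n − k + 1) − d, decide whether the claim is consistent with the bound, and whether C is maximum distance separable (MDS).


Singleton RHS = n − k + 1 = 8, slack = 0, bound satisfied, MDS.

Singleton bound: d ≤ n − k + 1.
Here n = 10, k = 3, so n − k + 1 = 8.
Given d = 8, check d ≤ 8: YES.
Slack = (n − k + 1) − d = 0.
The code is MDS (slack = 0).
Description: the claimed parameters are [10, 3, 8]_13; such a code would be MDS (meets Singleton bound).


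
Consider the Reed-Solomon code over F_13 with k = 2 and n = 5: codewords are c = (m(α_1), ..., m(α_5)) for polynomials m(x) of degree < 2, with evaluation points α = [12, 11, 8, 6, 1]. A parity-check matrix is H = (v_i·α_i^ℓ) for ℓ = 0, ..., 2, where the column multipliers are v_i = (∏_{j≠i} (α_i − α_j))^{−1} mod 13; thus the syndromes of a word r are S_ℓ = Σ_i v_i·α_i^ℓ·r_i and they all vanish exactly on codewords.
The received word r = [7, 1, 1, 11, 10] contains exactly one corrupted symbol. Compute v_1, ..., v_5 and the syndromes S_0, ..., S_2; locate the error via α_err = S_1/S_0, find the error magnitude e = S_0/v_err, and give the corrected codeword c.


S = (9, 8, 10), error at position 2, error magnitude e = 2, c = [7, 12, 1, 11, 10].

Step 1: column multipliers v_i = (∏_{j≠i}(α_i − α_j))^{−1} mod 13.
  i = 1 (α = 12): (12−11)(12−8)(12−6)(12−1) = 1·4·6·11 = 264 ≡ 4, so v_1 = 4^{−1} = 10 (mod 13).
  i = 2 (α = 11): (11−12)(11−8)(11−6)(11−1) = (−1)·3·5·10 = −150 ≡ 6, so v_2 = 6^{−1} = 11 (mod 13).
  i = 3 (α = 8): (8−12)(8−11)(8−6)(8−1) = (−4)·(−3)·2·7 = 168 ≡ 12, so v_3 = 12^{−1} = 12 (mod 13).
  i = 4 (α = 6): (6−12)(6−11)(6−8)(6−1) = (−6)·(−5)·(−2)·5 = −300 ≡ 12, so v_4 = 12^{−1} = 12 (mod 13).
  i = 5 (α = 1): (1−12)(1−11)(1−8)(1−6) = (−11)·(−10)·(−7)·(−5) = 3850 ≡ 2, so v_5 = 2^{−1} = 7 (mod 13).
  v = [10, 11, 12, 12, 7].
Step 2: syndromes of r = [7, 1, 1, 11, 10] (all sums mod 13).
  S_0 = Σ v_i r_i = 10·7 + 11·1 + 12·1 + 12·11 + 7·10 = 295 ≡ 9.
  S_1 = Σ v_i α_i r_i = 10·12·7 + 11·11·1 + 12·8·1 + 12·6·11 + 7·1·10 = 1919 ≡ 8.
  α_i^2 mod 13 = [1, 4, 12, 10, 1].
  S_2 = Σ v_i α_i^2 r_i = 10·1·7 + 11·4·1 + 12·12·1 + 12·10·11 + 7·1·10 = 1648 ≡ 10.
  S = (9, 8, 10) ≠ 0, so r is not a codeword (an error is present).
Step 3: locate the error. For a single error e at position i, S_ℓ = v_i·e·α_i^ℓ, so α_err = S_1/S_0.
  S_0^{−1} = 9^{−1} = 3 (mod 13), so α_err = 8·3 = 24 ≡ 11 = α_2. Error position i = 2.
  Consistency check: S_2/S_1 = 10·5 = 50 ≡ 11 = α_err ✓ (single-error assumption holds).
Step 4: error magnitude e = S_0/v_2 = S_0·∏_{j≠2}(α_2 − α_j) = 9·6 = 54 ≡ 2 (mod 13).
Step 5: correct position 2: c_2 = r_2 − e = 1 − 2 ≡ 12 (mod 13). Hence c = [7, 12, 1, 11, 10].
  Check: interpolating c through the α_i gives m(x) = 2 + 8·x (degree < 2) with m(α_i) = c_i for every i, so c is indeed a codeword.


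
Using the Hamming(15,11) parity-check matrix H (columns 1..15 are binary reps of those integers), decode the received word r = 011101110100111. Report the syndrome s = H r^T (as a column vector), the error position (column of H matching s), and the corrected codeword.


s = (1, 0, 1, 0)^T, error position = 10, corrected codeword c = 011101110000111

Compute s = H r^T mod 2 one row at a time:
  s_1 = 1 + 0 + 1 + 0 + 0 + 1 + 1 + 1 = 5 ≡ 1 (mod 2).
  s_2 = 1 + 0 + 1 + 1 + 0 + 1 + 1 + 1 = 6 ≡ 0 (mod 2).
  s_3 = 1 + 1 + 1 + 1 + 1 + 0 + 1 + 1 = 7 ≡ 1 (mod 2).
  s_4 = 0 + 1 + 0 + 1 + 0 + 0 + 1 + 1 = 4 ≡ 0 (mod 2).
s = (1, 0, 1, 0)^T — this equals column 10 of H (binary 1010), so error is at position 10.
Correct: flip bit 10 of r = 011101110100111 to get c = 011101110000111.


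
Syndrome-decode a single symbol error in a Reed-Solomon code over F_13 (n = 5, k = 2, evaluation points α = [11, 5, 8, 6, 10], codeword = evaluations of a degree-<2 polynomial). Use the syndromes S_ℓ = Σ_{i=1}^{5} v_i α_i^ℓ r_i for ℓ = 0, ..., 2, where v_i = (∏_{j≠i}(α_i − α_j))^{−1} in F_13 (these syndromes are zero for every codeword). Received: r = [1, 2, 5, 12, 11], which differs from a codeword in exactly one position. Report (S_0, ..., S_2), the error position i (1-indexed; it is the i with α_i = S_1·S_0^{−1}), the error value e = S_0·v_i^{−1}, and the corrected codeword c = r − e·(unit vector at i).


S = (7, 9, 6), error at position 2, error magnitude e = 6, c = [1, 9, 5, 12, 11].

Step 1: column multipliers v_i = (∏_{j≠i}(α_i − α_j))^{−1} mod 13.
  i = 1 (α = 11): (11−5)(11−8)(11−6)(11−10) = 6·3·5·1 = 90 ≡ 12, so v_1 = 12^{−1} = 12 (mod 13).
  i = 2 (α = 5): (5−11)(5−8)(5−6)(5−10) = (−6)·(−3)·(−1)·(−5) = 90 ≡ 12, so v_2 = 12^{−1} = 12 (mod 13).
  i = 3 (α = 8): (8−11)(8−5)(8−6)(8−10) = (−3)·3·2·(−2) = 36 ≡ 10, so v_3 = 10^{−1} = 4 (mod 13).
  i = 4 (α = 6): (6−11)(6−5)(6−8)(6−10) = (−5)·1·(−2)·(−4) = −40 ≡ 12, so v_4 = 12^{−1} = 12 (mod 13).
  i = 5 (α = 10): (10−11)(10−5)(10−8)(10−6) = (−1)·5·2·4 = −40 ≡ 12, so v_5 = 12^{−1} = 12 (mod 13).
  v = [12, 12, 4, 12, 12].
Step 2: syndromes of r = [1, 2, 5, 12, 11] (all sums mod 13).
  S_0 = Σ v_i r_i = 12·1 + 12·2 + 4·5 + 12·12 + 12·11 = 332 ≡ 7.
  S_1 = Σ v_i α_i r_i = 12·11·1 + 12·5·2 + 4·8·5 + 12·6·12 + 12·10·11 = 2596 ≡ 9.
  α_i^2 mod 13 = [4, 12, 12, 10, 9].
  S_2 = Σ v_i α_i^2 r_i = 12·4·1 + 12·12·2 + 4·12·5 + 12·10·12 + 12·9·11 = 3204 ≡ 6.
  S = (7, 9, 6) ≠ 0, so r is not a codeword (an error is present).
Step 3: locate the error. For a single error e at position i, S_ℓ = v_i·e·α_i^ℓ, so α_err = S_1/S_0.
  S_0^{−1} = 7^{−1} = 2 (mod 13), so α_err = 9·2 = 18 ≡ 5 = α_2. Error position i = 2.
  Consistency check: S_2/S_1 = 6·3 = 18 ≡ 5 = α_err ✓ (single-error assumption holds).
Step 4: error magnitude e = S_0/v_2 = S_0·∏_{j≠2}(α_2 − α_j) = 7·12 = 84 ≡ 6 (mod 13).
Step 5: correct position 2: c_2 = r_2 − e = 2 − 6 ≡ 9 (mod 13). Hence c = [1, 9, 5, 12, 11].
  Check: interpolating c through the α_i gives m(x) = 7 + 3·x (degree < 2) with m(α_i) = c_i for every i, so c is indeed a codeword.


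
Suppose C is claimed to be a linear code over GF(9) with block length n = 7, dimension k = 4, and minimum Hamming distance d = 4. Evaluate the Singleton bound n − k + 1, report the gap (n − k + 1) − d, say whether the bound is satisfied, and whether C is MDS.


Singleton RHS = n − k + 1 = 4, slack = 0, bound satisfied, MDS.

Singleton bound: d ≤ n − k + 1.
Here n = 7, k = 4, so n − k + 1 = 4.
Given d = 4, check d ≤ 4: YES.
Slack = (n − k + 1) − d = 0.
The code is MDS (slack = 0).
Description: the claimed parameters are [7, 4, 4]_9; such a code would be MDS (meets Singleton bound).


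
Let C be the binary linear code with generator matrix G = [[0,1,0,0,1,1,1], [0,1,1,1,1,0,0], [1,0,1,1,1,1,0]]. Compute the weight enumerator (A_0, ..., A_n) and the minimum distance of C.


Weight distribution: A_0 = 1, A_3 = 2, A_4 = 3, A_5 = 2. Minimum distance d = 3.

Enumerate all 2^3 = 8 messages m ∈ F_2^3.
For each, compute codeword c = mG in F_2^7, then tally its weight.
  m = 000 → c = 0000000, weight = 0.
  m = 100 → c = 0100111, weight = 4.
  m = 010 → c = 0111100, weight = 4.
  m = 110 → c = 0011011, weight = 4.
  m = 001 → c = 1011110, weight = 5.
  m = 101 → c = 1111001, weight = 5.
  m = 011 → c = 1100010, weight = 3.
  m = 111 → c = 1000101, weight = 3.
Tally weights:
  weight 0: 1 codewords.
  weight 3: 2 codewords.
  weight 4: 3 codewords.
  weight 5: 2 codewords.
Minimum distance d = smallest w > 0 with A_w > 0 = 3.
Sanity: Σ A_w = 8 = 2^3 = 8 ✓.


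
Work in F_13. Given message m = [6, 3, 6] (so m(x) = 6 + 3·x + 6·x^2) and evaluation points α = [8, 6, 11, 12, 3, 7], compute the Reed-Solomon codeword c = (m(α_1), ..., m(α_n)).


c = [11, 6, 11, 9, 4, 9]

Message polynomial: m(x) = 6 + 3·x + 6·x^2 (mod 13).
For each evaluation point α_i, compute m(α_i) mod 13:
  α_1 = 8: Horner steps 6 → 12 → 11, so m(8) = 11.
  α_2 = 6: Horner steps 6 → 0 → 6, so m(6) = 6.
  α_3 = 11: Horner steps 6 → 4 → 11, so m(11) = 11.
  α_4 = 12: Horner steps 6 → 10 → 9, so m(12) = 9.
  α_5 = 3: Horner steps 6 → 8 → 4, so m(3) = 4.
  α_6 = 7: Horner steps 6 → 6 → 9, so m(7) = 9.
Codeword c = [11, 6, 11, 9, 4, 9] ∈ F_13^6.


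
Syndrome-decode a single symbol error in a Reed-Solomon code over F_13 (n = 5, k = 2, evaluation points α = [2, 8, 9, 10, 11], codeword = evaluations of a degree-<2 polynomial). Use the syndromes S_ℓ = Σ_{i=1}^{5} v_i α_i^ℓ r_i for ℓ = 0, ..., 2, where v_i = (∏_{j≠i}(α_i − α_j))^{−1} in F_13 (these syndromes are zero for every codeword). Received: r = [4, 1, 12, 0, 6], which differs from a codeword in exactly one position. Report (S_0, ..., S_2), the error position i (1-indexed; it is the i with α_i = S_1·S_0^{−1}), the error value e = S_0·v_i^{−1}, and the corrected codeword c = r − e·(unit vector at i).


S = (5, 6, 2), error at position 3, error magnitude e = 5, c = [4, 1, 7, 0, 6].

Step 1: column multipliers v_i = (∏_{j≠i}(α_i − α_j))^{−1} mod 13.
  i = 1 (α = 2): (2−8)(2−9)(2−10)(2−11) = (−6)·(−7)·(−8)·(−9) = 3024 ≡ 8, so v_1 = 8^{−1} = 5 (mod 13).
  i = 2 (α = 8): (8−2)(8−9)(8−10)(8−11) = 6·(−1)·(−2)·(−3) = −36 ≡ 3, so v_2 = 3^{−1} = 9 (mod 13).
  i = 3 (α = 9): (9−2)(9−8)(9−10)(9−11) = 7·1·(−1)·(−2) = 14 ≡ 1, so v_3 = 1^{−1} = 1 (mod 13).
  i = 4 (α = 10): (10−2)(10−8)(10−9)(10−11) = 8·2·1·(−1) = −16 ≡ 10, so v_4 = 10^{−1} = 4 (mod 13).
  i = 5 (α = 11): (11−2)(11−8)(11−9)(11−10) = 9·3·2·1 = 54 ≡ 2, so v_5 = 2^{−1} = 7 (mod 13).
  v = [5, 9, 1, 4, 7].
Step 2: syndromes of r = [4, 1, 12, 0, 6] (all sums mod 13).
  S_0 = Σ v_i r_i = 5·4 + 9·1 + 1·12 + 4·0 + 7·6 = 83 ≡ 5.
  S_1 = Σ v_i α_i r_i = 5·2·4 + 9·8·1 + 1·9·12 + 4·10·0 + 7·11·6 = 682 ≡ 6.
  α_i^2 mod 13 = [4, 12, 3, 9, 4].
  S_2 = Σ v_i α_i^2 r_i = 5·4·4 + 9·12·1 + 1·3·12 + 4·9·0 + 7·4·6 = 392 ≡ 2.
  S = (5, 6, 2) ≠ 0, so r is not a codeword (an error is present).
Step 3: locate the error. For a single error e at position i, S_ℓ = v_i·e·α_i^ℓ, so α_err = S_1/S_0.
  S_0^{−1} = 5^{−1} = 8 (mod 13), so α_err = 6·8 = 48 ≡ 9 = α_3. Error position i = 3.
  Consistency check: S_2/S_1 = 2·11 = 22 ≡ 9 = α_err ✓ (single-error assumption holds).
Step 4: error magnitude e = S_0/v_3 = S_0·∏_{j≠3}(α_3 − α_j) = 5·1 = 5 ≡ 5 (mod 13).
Step 5: correct position 3: c_3 = r_3 − e = 12 − 5 ≡ 7 (mod 13). Hence c = [4, 1, 7, 0, 6].
  Check: interpolating c through the α_i gives m(x) = 5 + 6·x (degree < 2) with m(α_i) = c_i for every i, so c is indeed a codeword.


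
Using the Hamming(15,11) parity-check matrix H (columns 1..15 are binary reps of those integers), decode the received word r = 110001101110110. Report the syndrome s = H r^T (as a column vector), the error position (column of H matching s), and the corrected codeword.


s = (1, 0, 0, 1)^T, error position = 9, corrected codeword c = 110001100110110

Compute s = H r^T mod 2 one row at a time:
  s_1 = 0 + 1 + 1 + 1 + 0 + 1 + 1 + 0 = 5 ≡ 1 (mod 2).
  s_2 = 0 + 0 + 1 + 1 + 0 + 1 + 1 + 0 = 4 ≡ 0 (mod 2).
  s_3 = 1 + 0 + 1 + 1 + 1 + 1 + 1 + 0 = 6 ≡ 0 (mod 2).
  s_4 = 1 + 0 + 0 + 1 + 1 + 1 + 1 + 0 = 5 ≡ 1 (mod 2).
s = (1, 0, 0, 1)^T — this equals column 9 of H (binary 1001), so error is at position 9.
Correct: flip bit 9 of r = 110001101110110 to get c = 110001100110110.


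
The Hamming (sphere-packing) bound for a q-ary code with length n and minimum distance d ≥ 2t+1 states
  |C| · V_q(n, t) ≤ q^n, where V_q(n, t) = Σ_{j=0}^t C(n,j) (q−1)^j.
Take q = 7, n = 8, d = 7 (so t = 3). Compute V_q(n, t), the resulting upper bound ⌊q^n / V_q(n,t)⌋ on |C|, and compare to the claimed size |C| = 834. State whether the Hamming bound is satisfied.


V_q(n, t) = 13153, q^n = 5764801, Hamming bound = 438, |C| = 834 > bound (violated).

Step 1: Compute V_q(n, t) = Σ_{j=0}^3 C(n, j) (q−1)^j.
  j = 0: C(8,0)·(6)^0 = 1·1 = 1.
  j = 1: C(8,1)·(6)^1 = 8·6 = 48.
  j = 2: C(8,2)·(6)^2 = 28·36 = 1008.
  j = 3: C(8,3)·(6)^3 = 56·216 = 12096.
  V_q(n, t) = 1 + 48 + 1008 + 12096 = 13153.
Step 2: q^n = 7^8 = 5764801.
Step 3: Hamming bound ⌊q^n / V_q(n,t)⌋ = ⌊5764801/13153⌋ = 438.
Step 4: Compare |C| = 834 to 438: violated.
The claimed |C| lies above the Hamming bound, so no 7-ary code of length 8 with d ≥ 7 can have 834 codewords.


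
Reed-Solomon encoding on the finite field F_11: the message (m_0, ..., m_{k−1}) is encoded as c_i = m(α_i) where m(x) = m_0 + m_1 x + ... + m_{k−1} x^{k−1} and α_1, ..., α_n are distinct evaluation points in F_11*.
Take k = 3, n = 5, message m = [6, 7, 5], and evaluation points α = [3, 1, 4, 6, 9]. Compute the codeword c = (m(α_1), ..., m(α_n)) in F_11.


c = [6, 7, 4, 8, 1]

Message polynomial: m(x) = 6 + 7·x + 5·x^2 (mod 11).
For each evaluation point α_i, compute m(α_i) mod 11:
  α_1 = 3: Horner steps 5 → 0 → 6, so m(3) = 6.
  α_2 = 1: Horner steps 5 → 1 → 7, so m(1) = 7.
  α_3 = 4: Horner steps 5 → 5 → 4, so m(4) = 4.
  α_4 = 6: Horner steps 5 → 4 → 8, so m(6) = 8.
  α_5 = 9: Horner steps 5 → 8 → 1, so m(9) = 1.
Codeword c = [6, 7, 4, 8, 1] ∈ F_11^5.


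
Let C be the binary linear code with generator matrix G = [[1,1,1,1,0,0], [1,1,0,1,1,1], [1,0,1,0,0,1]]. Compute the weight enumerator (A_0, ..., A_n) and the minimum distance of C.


Weight distribution: A_0 = 1, A_2 = 1, A_3 = 3, A_4 = 2, A_5 = 1. Minimum distance d = 2.

Enumerate all 2^3 = 8 messages m ∈ F_2^3.
For each, compute codeword c = mG in F_2^6, then tally its weight.
  m = 000 → c = 000000, weight = 0.
  m = 100 → c = 111100, weight = 4.
  m = 010 → c = 110111, weight = 5.
  m = 110 → c = 001011, weight = 3.
  m = 001 → c = 101001, weight = 3.
  m = 101 → c = 010101, weight = 3.
  m = 011 → c = 011110, weight = 4.
  m = 111 → c = 100010, weight = 2.
Tally weights:
  weight 0: 1 codewords.
  weight 2: 1 codewords.
  weight 3: 3 codewords.
  weight 4: 2 codewords.
  weight 5: 1 codewords.
Minimum distance d = smallest w > 0 with A_w > 0 = 2.
Sanity: Σ A_w = 8 = 2^3 = 8 ✓.


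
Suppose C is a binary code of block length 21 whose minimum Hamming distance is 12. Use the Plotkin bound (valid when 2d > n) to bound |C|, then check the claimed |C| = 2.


Plotkin bound M ≤ 8; given |C| = 2 ≤ bound (satisfied).

Check applicability: 2d = 24, n = 21.
2d − n = 3 > 0, so Plotkin applies.
Compute d/(2d−n) = 12/3 ≈ 4.0000.
⌊d/(2d−n)⌋ = 4.
Plotkin bound: M ≤ 2·4 = 8.
Given |C| = 2, check: satisfied.
This |C| is below the Plotkin bound.


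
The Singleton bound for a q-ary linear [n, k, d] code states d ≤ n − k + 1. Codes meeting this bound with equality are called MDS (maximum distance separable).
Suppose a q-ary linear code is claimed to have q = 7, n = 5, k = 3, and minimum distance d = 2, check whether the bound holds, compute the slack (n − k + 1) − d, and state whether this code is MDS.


Singleton RHS = n − k + 1 = 3, slack = 1, bound satisfied, not MDS.

Singleton bound: d ≤ n − k + 1.
Here n = 5, k = 3, so n − k + 1 = 3.
Given d = 2, check d ≤ 3: YES.
Slack = (n − k + 1) − d = 1.
The code is NOT MDS (slack = 1 > 0).
Description: the claimed parameters are [5, 3, 2]_7; such a code would be non-MDS.


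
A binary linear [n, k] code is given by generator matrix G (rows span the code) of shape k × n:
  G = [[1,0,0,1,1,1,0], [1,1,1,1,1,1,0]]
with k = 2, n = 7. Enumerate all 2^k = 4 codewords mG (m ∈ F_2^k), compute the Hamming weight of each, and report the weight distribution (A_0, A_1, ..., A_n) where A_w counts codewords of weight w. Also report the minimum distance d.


Weight distribution: A_0 = 1, A_2 = 1, A_4 = 1, A_6 = 1. Minimum distance d = 2.

Enumerate all 2^2 = 4 messages m ∈ F_2^2.
For each, compute codeword c = mG in F_2^7, then tally its weight.
  m = 00 → c = 0000000, weight = 0.
  m = 10 → c = 1001110, weight = 4.
  m = 01 → c = 1111110, weight = 6.
  m = 11 → c = 0110000, weight = 2.
Tally weights:
  weight 0: 1 codewords.
  weight 2: 1 codewords.
  weight 4: 1 codewords.
  weight 6: 1 codewords.
Minimum distance d = smallest w > 0 with A_w > 0 = 2.
Sanity: Σ A_w = 4 = 2^2 = 4 ✓.


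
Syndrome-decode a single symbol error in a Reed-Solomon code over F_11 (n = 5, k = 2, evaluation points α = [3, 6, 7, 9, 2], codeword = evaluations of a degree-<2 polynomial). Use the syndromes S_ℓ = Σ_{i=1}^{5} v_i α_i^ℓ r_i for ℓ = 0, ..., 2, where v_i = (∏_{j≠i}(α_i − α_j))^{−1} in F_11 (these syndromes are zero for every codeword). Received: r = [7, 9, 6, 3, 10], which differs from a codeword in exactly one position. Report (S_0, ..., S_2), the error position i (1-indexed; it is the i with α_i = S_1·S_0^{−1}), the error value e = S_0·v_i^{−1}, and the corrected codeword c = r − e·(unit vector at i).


S = (8, 6, 10), error at position 4, error magnitude e = 3, c = [7, 9, 6, 0, 10].

Step 1: column multipliers v_i = (∏_{j≠i}(α_i − α_j))^{−1} mod 11.
  i = 1 (α = 3): (3−6)(3−7)(3−9)(3−2) = (−3)·(−4)·(−6)·1 = −72 ≡ 5, so v_1 = 5^{−1} = 9 (mod 11).
  i = 2 (α = 6): (6−3)(6−7)(6−9)(6−2) = 3·(−1)·(−3)·4 = 36 ≡ 3, so v_2 = 3^{−1} = 4 (mod 11).
  i = 3 (α = 7): (7−3)(7−6)(7−9)(7−2) = 4·1·(−2)·5 = −40 ≡ 4, so v_3 = 4^{−1} = 3 (mod 11).
  i = 4 (α = 9): (9−3)(9−6)(9−7)(9−2) = 6·3·2·7 = 252 ≡ 10, so v_4 = 10^{−1} = 10 (mod 11).
  i = 5 (α = 2): (2−3)(2−6)(2−7)(2−9) = (−1)·(−4)·(−5)·(−7) = 140 ≡ 8, so v_5 = 8^{−1} = 7 (mod 11).
  v = [9, 4, 3, 10, 7].
Step 2: syndromes of r = [7, 9, 6, 3, 10] (all sums mod 11).
  S_0 = Σ v_i r_i = 9·7 + 4·9 + 3·6 + 10·3 + 7·10 = 217 ≡ 8.
  S_1 = Σ v_i α_i r_i = 9·3·7 + 4·6·9 + 3·7·6 + 10·9·3 + 7·2·10 = 941 ≡ 6.
  α_i^2 mod 11 = [9, 3, 5, 4, 4].
  S_2 = Σ v_i α_i^2 r_i = 9·9·7 + 4·3·9 + 3·5·6 + 10·4·3 + 7·4·10 = 1165 ≡ 10.
  S = (8, 6, 10) ≠ 0, so r is not a codeword (an error is present).
Step 3: locate the error. For a single error e at position i, S_ℓ = v_i·e·α_i^ℓ, so α_err = S_1/S_0.
  S_0^{−1} = 8^{−1} = 7 (mod 11), so α_err = 6·7 = 42 ≡ 9 = α_4. Error position i = 4.
  Consistency check: S_2/S_1 = 10·2 = 20 ≡ 9 = α_err ✓ (single-error assumption holds).
Step 4: error magnitude e = S_0/v_4 = S_0·∏_{j≠4}(α_4 − α_j) = 8·10 = 80 ≡ 3 (mod 11).
Step 5: correct position 4: c_4 = r_4 − e = 3 − 3 ≡ 0 (mod 11). Hence c = [7, 9, 6, 0, 10].
  Check: interpolating c through the α_i gives m(x) = 5 + 8·x (degree < 2) with m(α_i) = c_i for every i, so c is indeed a codeword.


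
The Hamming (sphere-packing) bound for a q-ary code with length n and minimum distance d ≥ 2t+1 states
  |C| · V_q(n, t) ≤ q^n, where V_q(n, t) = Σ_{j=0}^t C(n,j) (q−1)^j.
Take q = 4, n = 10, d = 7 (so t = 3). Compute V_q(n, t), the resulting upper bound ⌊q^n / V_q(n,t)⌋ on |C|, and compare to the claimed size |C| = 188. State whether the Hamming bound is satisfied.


V_q(n, t) = 3676, q^n = 1048576, Hamming bound = 285, |C| = 188 ≤ bound (satisfied).

Step 1: Compute V_q(n, t) = Σ_{j=0}^3 C(n, j) (q−1)^j.
  j = 0: C(10,0)·(3)^0 = 1·1 = 1.
  j = 1: C(10,1)·(3)^1 = 10·3 = 30.
  j = 2: C(10,2)·(3)^2 = 45·9 = 405.
  j = 3: C(10,3)·(3)^3 = 120·27 = 3240.
  V_q(n, t) = 1 + 30 + 405 + 3240 = 3676.
Step 2: q^n = 4^10 = 1048576.
Step 3: Hamming bound ⌊q^n / V_q(n,t)⌋ = ⌊1048576/3676⌋ = 285.
Step 4: Compare |C| = 188 to 285: satisfied.
The claimed |C| lies below the Hamming bound.


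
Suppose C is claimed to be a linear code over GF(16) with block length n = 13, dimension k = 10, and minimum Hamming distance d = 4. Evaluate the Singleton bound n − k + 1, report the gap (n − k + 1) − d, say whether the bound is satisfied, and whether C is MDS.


Singleton RHS = n − k + 1 = 4, slack = 0, bound satisfied, MDS.

Singleton bound: d ≤ n − k + 1.
Here n = 13, k = 10, so n − k + 1 = 4.
Given d = 4, check d ≤ 4: YES.
Slack = (n − k + 1) − d = 0.
The code is MDS (slack = 0).
Description: the claimed parameters are [13, 10, 4]_16; such a code would be MDS (meets Singleton bound).


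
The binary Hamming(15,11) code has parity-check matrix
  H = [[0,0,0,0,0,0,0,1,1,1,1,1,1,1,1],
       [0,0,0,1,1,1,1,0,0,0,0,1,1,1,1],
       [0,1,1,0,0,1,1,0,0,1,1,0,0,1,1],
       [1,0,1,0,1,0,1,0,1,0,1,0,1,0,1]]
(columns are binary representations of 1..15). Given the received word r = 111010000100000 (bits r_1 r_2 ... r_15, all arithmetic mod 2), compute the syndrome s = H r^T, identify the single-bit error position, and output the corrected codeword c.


s = (1, 1, 1, 1)^T, error position = 15, corrected codeword c = 111010000100001

Compute s = H r^T mod 2 one row at a time:
  s_1 = 0 + 0 + 1 + 0 + 0 + 0 + 0 + 0 = 1 ≡ 1 (mod 2).
  s_2 = 0 + 1 + 0 + 0 + 0 + 0 + 0 + 0 = 1 ≡ 1 (mod 2).
  s_3 = 1 + 1 + 0 + 0 + 1 + 0 + 0 + 0 = 3 ≡ 1 (mod 2).
  s_4 = 1 + 1 + 1 + 0 + 0 + 0 + 0 + 0 = 3 ≡ 1 (mod 2).
s = (1, 1, 1, 1)^T — this equals column 15 of H (binary 1111), so error is at position 15.
Correct: flip bit 15 of r = 111010000100000 to get c = 111010000100001.


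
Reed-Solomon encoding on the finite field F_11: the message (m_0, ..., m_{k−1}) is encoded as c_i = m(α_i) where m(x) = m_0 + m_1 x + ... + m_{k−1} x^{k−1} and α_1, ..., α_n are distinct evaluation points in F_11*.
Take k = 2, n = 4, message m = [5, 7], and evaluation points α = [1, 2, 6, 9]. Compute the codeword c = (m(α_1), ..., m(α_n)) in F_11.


c = [1, 8, 3, 2]

Message polynomial: m(x) = 5 + 7·x (mod 11).
For each evaluation point α_i, compute m(α_i) mod 11:
  α_1 = 1: Horner steps 7 → 1, so m(1) = 1.
  α_2 = 2: Horner steps 7 → 8, so m(2) = 8.
  α_3 = 6: Horner steps 7 → 3, so m(6) = 3.
  α_4 = 9: Horner steps 7 → 2, so m(9) = 2.
Codeword c = [1, 8, 3, 2] ∈ F_11^4.


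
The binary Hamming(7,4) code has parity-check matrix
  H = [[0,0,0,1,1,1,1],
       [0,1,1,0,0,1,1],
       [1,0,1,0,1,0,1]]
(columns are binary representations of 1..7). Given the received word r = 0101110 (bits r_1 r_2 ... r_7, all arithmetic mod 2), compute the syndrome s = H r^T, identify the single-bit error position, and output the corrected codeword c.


s = (1, 0, 1)^T, error position = 5, corrected codeword c = 0101010

Compute s = H r^T mod 2 one row at a time:
  s_1 = 1 + 1 + 1 + 0 = 3 ≡ 1 (mod 2).
  s_2 = 1 + 0 + 1 + 0 = 2 ≡ 0 (mod 2).
  s_3 = 0 + 0 + 1 + 0 = 1 ≡ 1 (mod 2).
s = (1, 0, 1)^T — this equals column 5 of H (binary 101), so error is at position 5.
Correct: flip bit 5 of r = 0101110 to get c = 0101010.


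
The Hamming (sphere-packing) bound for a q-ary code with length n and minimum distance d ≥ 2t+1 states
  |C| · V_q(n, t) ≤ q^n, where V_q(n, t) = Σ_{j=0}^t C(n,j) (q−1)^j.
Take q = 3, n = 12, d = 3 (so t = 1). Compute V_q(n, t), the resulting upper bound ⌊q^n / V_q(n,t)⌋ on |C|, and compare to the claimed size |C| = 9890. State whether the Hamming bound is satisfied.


V_q(n, t) = 25, q^n = 531441, Hamming bound = 21257, |C| = 9890 ≤ bound (satisfied).

Step 1: Compute V_q(n, t) = Σ_{j=0}^1 C(n, j) (q−1)^j.
  j = 0: C(12,0)·(2)^0 = 1·1 = 1.
  j = 1: C(12,1)·(2)^1 = 12·2 = 24.
  V_q(n, t) = 1 + 24 = 25.
Step 2: q^n = 3^12 = 531441.
Step 3: Hamming bound ⌊q^n / V_q(n,t)⌋ = ⌊531441/25⌋ = 21257.
Step 4: Compare |C| = 9890 to 21257: satisfied.
The claimed |C| lies below the Hamming bound.


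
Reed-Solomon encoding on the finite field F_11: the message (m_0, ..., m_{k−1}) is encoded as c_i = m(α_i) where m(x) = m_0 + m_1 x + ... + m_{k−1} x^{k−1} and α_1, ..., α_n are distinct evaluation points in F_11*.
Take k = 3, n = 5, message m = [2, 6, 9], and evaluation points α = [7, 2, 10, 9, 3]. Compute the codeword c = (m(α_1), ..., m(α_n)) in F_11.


c = [1, 6, 5, 4, 2]

Message polynomial: m(x) = 2 + 6·x + 9·x^2 (mod 11).
For each evaluation point α_i, compute m(α_i) mod 11:
  α_1 = 7: Horner steps 9 → 3 → 1, so m(7) = 1.
  α_2 = 2: Horner steps 9 → 2 → 6, so m(2) = 6.
  α_3 = 10: Horner steps 9 → 8 → 5, so m(10) = 5.
  α_4 = 9: Horner steps 9 → 10 → 4, so m(9) = 4.
  α_5 = 3: Horner steps 9 → 0 → 2, so m(3) = 2.
Codeword c = [1, 6, 5, 4, 2] ∈ F_11^5.


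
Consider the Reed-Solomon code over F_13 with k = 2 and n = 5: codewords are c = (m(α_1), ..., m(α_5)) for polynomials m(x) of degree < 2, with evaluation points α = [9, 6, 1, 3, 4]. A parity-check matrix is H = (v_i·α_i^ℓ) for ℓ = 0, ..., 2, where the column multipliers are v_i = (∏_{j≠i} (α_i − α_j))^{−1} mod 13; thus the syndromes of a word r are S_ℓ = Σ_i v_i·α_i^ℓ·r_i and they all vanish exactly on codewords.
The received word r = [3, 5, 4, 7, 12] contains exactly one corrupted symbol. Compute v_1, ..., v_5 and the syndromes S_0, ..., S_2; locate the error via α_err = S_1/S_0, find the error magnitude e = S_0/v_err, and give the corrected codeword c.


S = (9, 10, 1), error at position 5, error magnitude e = 10, c = [3, 5, 4, 7, 2].

Step 1: column multipliers v_i = (∏_{j≠i}(α_i − α_j))^{−1} mod 13.
  i = 1 (α = 9): (9−6)(9−1)(9−3)(9−4) = 3·8·6·5 = 720 ≡ 5, so v_1 = 5^{−1} = 8 (mod 13).
  i = 2 (α = 6): (6−9)(6−1)(6−3)(6−4) = (−3)·5·3·2 = −90 ≡ 1, so v_2 = 1^{−1} = 1 (mod 13).
  i = 3 (α = 1): (1−9)(1−6)(1−3)(1−4) = (−8)·(−5)·(−2)·(−3) = 240 ≡ 6, so v_3 = 6^{−1} = 11 (mod 13).
  i = 4 (α = 3): (3−9)(3−6)(3−1)(3−4) = (−6)·(−3)·2·(−1) = −36 ≡ 3, so v_4 = 3^{−1} = 9 (mod 13).
  i = 5 (α = 4): (4−9)(4−6)(4−1)(4−3) = (−5)·(−2)·3·1 = 30 ≡ 4, so v_5 = 4^{−1} = 10 (mod 13).
  v = [8, 1, 11, 9, 10].
Step 2: syndromes of r = [3, 5, 4, 7, 12] (all sums mod 13).
  S_0 = Σ v_i r_i = 8·3 + 1·5 + 11·4 + 9·7 + 10·12 = 256 ≡ 9.
  S_1 = Σ v_i α_i r_i = 8·9·3 + 1·6·5 + 11·1·4 + 9·3·7 + 10·4·12 = 959 ≡ 10.
  α_i^2 mod 13 = [3, 10, 1, 9, 3].
  S_2 = Σ v_i α_i^2 r_i = 8·3·3 + 1·10·5 + 11·1·4 + 9·9·7 + 10·3·12 = 1093 ≡ 1.
  S = (9, 10, 1) ≠ 0, so r is not a codeword (an error is present).
Step 3: locate the error. For a single error e at position i, S_ℓ = v_i·e·α_i^ℓ, so α_err = S_1/S_0.
  S_0^{−1} = 9^{−1} = 3 (mod 13), so α_err = 10·3 = 30 ≡ 4 = α_5. Error position i = 5.
  Consistency check: S_2/S_1 = 1·4 = 4 ≡ 4 = α_err ✓ (single-error assumption holds).
Step 4: error magnitude e = S_0/v_5 = S_0·∏_{j≠5}(α_5 − α_j) = 9·4 = 36 ≡ 10 (mod 13).
Step 5: correct position 5: c_5 = r_5 − e = 12 − 10 ≡ 2 (mod 13). Hence c = [3, 5, 4, 7, 2].
  Check: interpolating c through the α_i gives m(x) = 9 + 8·x (degree < 2) with m(α_i) = c_i for every i, so c is indeed a codeword.
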